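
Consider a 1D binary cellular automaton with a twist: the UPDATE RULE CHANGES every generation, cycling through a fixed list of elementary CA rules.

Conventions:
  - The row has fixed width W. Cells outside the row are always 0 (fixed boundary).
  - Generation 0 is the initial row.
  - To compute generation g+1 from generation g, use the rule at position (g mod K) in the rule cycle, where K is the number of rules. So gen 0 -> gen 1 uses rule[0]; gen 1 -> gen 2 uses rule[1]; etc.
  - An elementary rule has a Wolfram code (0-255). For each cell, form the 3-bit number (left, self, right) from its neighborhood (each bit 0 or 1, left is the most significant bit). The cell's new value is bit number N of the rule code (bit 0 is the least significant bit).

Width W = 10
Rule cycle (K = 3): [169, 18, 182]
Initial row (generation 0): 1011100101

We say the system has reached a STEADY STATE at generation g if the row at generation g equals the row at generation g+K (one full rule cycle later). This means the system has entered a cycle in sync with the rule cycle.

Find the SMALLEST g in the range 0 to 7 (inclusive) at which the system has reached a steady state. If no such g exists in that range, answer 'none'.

Gen 0: 1011100101
Gen 1 (rule 169): 0111000010
Gen 2 (rule 18): 1000100101
Gen 3 (rule 182): 1101111111
Gen 4 (rule 169): 1011111110
Gen 5 (rule 18): 0000000001
Gen 6 (rule 182): 0000000011
Gen 7 (rule 169): 1111111010
Gen 8 (rule 18): 0000000001
Gen 9 (rule 182): 0000000011
Gen 10 (rule 169): 1111111010

Answer: 5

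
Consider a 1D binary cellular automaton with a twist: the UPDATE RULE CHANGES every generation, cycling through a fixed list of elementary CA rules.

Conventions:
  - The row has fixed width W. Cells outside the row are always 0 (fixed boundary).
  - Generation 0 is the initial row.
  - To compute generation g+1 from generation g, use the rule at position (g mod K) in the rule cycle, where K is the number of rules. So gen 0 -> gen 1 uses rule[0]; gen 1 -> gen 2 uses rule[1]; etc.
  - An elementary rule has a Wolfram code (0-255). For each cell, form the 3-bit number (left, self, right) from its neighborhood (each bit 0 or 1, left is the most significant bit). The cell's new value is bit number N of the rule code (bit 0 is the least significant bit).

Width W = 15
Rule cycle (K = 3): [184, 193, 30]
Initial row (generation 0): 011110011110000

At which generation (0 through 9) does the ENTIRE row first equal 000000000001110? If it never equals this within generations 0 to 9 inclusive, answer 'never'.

Gen 0: 011110011110000
Gen 1 (rule 184): 011101011101000
Gen 2 (rule 193): 001100001100011
Gen 3 (rule 30): 011010011010110
Gen 4 (rule 184): 010101010101101
Gen 5 (rule 193): 000000000000100
Gen 6 (rule 30): 000000000001110
Gen 7 (rule 184): 000000000001101
Gen 8 (rule 193): 111111111100100
Gen 9 (rule 30): 100000000011110

Answer: 6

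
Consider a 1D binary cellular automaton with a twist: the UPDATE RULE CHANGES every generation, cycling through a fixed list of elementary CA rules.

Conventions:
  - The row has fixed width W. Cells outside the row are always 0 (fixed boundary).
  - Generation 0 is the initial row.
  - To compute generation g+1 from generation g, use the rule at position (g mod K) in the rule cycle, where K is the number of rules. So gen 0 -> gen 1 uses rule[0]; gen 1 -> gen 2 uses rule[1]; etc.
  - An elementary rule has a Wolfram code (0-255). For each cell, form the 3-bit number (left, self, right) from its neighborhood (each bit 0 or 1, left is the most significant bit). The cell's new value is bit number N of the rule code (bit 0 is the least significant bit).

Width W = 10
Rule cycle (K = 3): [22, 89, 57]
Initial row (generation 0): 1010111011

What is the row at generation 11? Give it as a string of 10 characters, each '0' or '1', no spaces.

Gen 0: 1010111011
Gen 1 (rule 22): 1010000000
Gen 2 (rule 89): 0001111111
Gen 3 (rule 57): 1101000000
Gen 4 (rule 22): 0001100000
Gen 5 (rule 89): 1101111111
Gen 6 (rule 57): 1011000000
Gen 7 (rule 22): 1000100000
Gen 8 (rule 89): 0110011111
Gen 9 (rule 57): 0101010000
Gen 10 (rule 22): 1101011000
Gen 11 (rule 89): 1100011111

Answer: 1100011111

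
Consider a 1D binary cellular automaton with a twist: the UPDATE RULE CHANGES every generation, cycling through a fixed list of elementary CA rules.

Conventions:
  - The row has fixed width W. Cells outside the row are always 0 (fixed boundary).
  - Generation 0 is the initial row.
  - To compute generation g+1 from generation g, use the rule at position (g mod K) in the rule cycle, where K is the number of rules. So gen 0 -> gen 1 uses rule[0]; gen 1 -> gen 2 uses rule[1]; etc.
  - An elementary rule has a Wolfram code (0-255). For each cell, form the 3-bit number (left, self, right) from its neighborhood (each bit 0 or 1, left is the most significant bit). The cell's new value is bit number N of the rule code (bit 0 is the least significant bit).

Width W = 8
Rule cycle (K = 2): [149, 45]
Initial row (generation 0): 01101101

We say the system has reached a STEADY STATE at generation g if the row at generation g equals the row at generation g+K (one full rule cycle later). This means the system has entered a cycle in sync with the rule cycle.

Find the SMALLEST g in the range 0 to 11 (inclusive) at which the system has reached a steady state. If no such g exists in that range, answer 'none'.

Answer: 6

Derivation:
Gen 0: 01101101
Gen 1 (rule 149): 00000001
Gen 2 (rule 45): 11111101
Gen 3 (rule 149): 01111001
Gen 4 (rule 45): 01000001
Gen 5 (rule 149): 01111101
Gen 6 (rule 45): 01000011
Gen 7 (rule 149): 01111000
Gen 8 (rule 45): 01000011
Gen 9 (rule 149): 01111000
Gen 10 (rule 45): 01000011
Gen 11 (rule 149): 01111000
Gen 12 (rule 45): 01000011
Gen 13 (rule 149): 01111000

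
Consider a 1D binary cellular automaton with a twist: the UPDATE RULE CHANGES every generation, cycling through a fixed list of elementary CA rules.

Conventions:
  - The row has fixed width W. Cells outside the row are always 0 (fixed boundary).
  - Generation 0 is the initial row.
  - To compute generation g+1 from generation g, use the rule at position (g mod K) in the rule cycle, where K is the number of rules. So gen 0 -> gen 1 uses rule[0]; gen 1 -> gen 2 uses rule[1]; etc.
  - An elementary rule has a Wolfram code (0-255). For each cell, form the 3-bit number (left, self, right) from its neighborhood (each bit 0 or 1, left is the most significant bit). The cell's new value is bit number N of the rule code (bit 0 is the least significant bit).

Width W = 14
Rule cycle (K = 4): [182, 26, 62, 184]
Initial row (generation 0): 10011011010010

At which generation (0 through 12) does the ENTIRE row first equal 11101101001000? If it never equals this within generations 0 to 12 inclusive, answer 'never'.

Gen 0: 10011011010010
Gen 1 (rule 182): 11100100111111
Gen 2 (rule 26): 10011011100000
Gen 3 (rule 62): 11110110010000
Gen 4 (rule 184): 11101101001000
Gen 5 (rule 182): 01010011111100
Gen 6 (rule 26): 10001110000010
Gen 7 (rule 62): 11011001000111
Gen 8 (rule 184): 10110100100110
Gen 9 (rule 182): 11001111111001
Gen 10 (rule 26): 10111000000110
Gen 11 (rule 62): 11100100001101
Gen 12 (rule 184): 11010010001010

Answer: 4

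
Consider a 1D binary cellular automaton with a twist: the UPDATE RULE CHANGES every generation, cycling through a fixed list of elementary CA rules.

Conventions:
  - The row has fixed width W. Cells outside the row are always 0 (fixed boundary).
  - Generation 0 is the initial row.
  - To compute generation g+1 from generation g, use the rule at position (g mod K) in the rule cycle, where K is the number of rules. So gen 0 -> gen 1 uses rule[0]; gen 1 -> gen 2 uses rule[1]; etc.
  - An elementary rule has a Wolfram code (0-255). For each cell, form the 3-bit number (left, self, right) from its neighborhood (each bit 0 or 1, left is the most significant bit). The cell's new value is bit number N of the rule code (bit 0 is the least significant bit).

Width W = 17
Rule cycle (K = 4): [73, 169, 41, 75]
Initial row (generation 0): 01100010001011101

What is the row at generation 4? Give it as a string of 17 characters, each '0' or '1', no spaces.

Answer: 11001111001111111

Derivation:
Gen 0: 01100010001011101
Gen 1 (rule 73): 01101000100010100
Gen 2 (rule 169): 01010010001001001
Gen 3 (rule 41): 00100000100000000
Gen 4 (rule 75): 11001111001111111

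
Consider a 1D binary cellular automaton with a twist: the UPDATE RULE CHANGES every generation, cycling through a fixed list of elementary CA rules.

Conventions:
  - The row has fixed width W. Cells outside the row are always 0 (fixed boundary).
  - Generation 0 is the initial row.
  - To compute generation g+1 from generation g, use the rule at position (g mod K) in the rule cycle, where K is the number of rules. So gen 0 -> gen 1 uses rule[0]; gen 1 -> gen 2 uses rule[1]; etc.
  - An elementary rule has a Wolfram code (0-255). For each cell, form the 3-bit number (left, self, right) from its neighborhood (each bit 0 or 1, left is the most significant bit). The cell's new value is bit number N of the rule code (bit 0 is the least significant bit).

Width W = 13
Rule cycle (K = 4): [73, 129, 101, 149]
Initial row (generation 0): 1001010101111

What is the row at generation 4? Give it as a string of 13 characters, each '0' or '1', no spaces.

Gen 0: 1001010101111
Gen 1 (rule 73): 0000000001001
Gen 2 (rule 129): 1111111100000
Gen 3 (rule 101): 0000000101111
Gen 4 (rule 149): 1111110100110

Answer: 1111110100110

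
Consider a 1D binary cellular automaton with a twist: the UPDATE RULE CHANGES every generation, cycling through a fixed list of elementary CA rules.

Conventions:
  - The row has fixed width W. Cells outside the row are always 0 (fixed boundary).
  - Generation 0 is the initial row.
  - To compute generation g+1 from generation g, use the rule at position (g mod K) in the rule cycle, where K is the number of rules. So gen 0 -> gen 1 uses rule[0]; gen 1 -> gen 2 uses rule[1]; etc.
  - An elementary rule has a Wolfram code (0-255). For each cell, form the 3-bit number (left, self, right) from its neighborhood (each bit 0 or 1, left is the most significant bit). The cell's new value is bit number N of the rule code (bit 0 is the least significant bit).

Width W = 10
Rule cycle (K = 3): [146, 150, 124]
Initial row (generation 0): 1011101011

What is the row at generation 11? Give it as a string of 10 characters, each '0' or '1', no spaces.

Answer: 0000001110

Derivation:
Gen 0: 1011101011
Gen 1 (rule 146): 0001000000
Gen 2 (rule 150): 0011100000
Gen 3 (rule 124): 0010110000
Gen 4 (rule 146): 0100001000
Gen 5 (rule 150): 1110011100
Gen 6 (rule 124): 1011010110
Gen 7 (rule 146): 0000000001
Gen 8 (rule 150): 0000000011
Gen 9 (rule 124): 0000000011
Gen 10 (rule 146): 0000000100
Gen 11 (rule 150): 0000001110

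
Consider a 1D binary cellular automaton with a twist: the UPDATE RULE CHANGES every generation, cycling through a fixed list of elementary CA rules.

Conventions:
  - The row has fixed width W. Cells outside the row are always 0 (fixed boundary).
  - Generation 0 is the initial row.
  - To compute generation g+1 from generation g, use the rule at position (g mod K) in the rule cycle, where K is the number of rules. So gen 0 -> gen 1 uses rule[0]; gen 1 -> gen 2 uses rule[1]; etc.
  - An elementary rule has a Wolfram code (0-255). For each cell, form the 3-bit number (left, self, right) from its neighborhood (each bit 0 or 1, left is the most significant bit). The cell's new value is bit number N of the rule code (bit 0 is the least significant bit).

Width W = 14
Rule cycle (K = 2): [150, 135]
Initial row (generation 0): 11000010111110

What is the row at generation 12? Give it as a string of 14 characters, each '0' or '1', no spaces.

Answer: 10000000000110

Derivation:
Gen 0: 11000010111110
Gen 1 (rule 150): 00100110011101
Gen 2 (rule 135): 11101000101001
Gen 3 (rule 150): 01001101101111
Gen 4 (rule 135): 11010000000110
Gen 5 (rule 150): 00011000001001
Gen 6 (rule 135): 11100011111011
Gen 7 (rule 150): 01010101110000
Gen 8 (rule 135): 11010100100111
Gen 9 (rule 150): 00010111111010
Gen 10 (rule 135): 11110011110010
Gen 11 (rule 150): 01101101101111
Gen 12 (rule 135): 10000000000110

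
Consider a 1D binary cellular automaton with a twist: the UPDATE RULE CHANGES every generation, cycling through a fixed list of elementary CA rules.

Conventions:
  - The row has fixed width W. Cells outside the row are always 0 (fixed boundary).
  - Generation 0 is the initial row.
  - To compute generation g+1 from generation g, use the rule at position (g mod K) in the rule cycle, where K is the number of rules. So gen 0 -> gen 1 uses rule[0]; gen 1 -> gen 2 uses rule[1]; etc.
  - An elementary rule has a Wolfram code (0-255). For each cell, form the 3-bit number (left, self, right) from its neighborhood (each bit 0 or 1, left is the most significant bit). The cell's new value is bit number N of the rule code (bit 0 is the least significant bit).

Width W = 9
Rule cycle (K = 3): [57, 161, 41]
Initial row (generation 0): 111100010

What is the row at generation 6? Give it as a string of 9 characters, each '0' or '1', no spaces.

Answer: 110000100

Derivation:
Gen 0: 111100010
Gen 1 (rule 57): 100011001
Gen 2 (rule 161): 001000000
Gen 3 (rule 41): 100011111
Gen 4 (rule 57): 011010000
Gen 5 (rule 161): 000100111
Gen 6 (rule 41): 110000100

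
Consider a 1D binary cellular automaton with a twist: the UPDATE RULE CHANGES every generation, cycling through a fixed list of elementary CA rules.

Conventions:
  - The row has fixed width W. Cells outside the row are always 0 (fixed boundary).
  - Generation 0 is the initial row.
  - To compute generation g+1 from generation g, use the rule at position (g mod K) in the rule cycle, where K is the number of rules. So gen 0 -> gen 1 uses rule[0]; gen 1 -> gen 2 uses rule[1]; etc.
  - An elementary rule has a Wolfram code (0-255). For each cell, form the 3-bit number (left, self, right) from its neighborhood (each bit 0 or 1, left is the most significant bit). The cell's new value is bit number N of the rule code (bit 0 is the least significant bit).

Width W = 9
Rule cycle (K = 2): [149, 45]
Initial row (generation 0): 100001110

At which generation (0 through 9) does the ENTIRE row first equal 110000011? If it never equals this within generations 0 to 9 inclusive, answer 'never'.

Answer: never

Derivation:
Gen 0: 100001110
Gen 1 (rule 149): 111100101
Gen 2 (rule 45): 100000111
Gen 3 (rule 149): 111110010
Gen 4 (rule 45): 100000010
Gen 5 (rule 149): 111111011
Gen 6 (rule 45): 100000110
Gen 7 (rule 149): 111110001
Gen 8 (rule 45): 100000101
Gen 9 (rule 149): 111110101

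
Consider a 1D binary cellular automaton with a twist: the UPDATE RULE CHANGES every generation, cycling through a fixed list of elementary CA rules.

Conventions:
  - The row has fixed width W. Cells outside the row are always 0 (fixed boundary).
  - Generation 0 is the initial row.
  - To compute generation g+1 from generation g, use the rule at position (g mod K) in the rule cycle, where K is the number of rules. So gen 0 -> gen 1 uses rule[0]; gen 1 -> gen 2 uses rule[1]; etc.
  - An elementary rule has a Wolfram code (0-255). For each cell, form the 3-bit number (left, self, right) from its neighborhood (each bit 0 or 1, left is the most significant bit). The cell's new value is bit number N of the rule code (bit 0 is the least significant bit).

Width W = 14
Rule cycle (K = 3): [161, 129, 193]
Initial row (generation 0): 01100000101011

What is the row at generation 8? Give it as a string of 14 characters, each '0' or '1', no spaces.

Answer: 11000000000000

Derivation:
Gen 0: 01100000101011
Gen 1 (rule 161): 00001110010100
Gen 2 (rule 129): 11100100000001
Gen 3 (rule 193): 01100001111100
Gen 4 (rule 161): 00001100111001
Gen 5 (rule 129): 11100000010000
Gen 6 (rule 193): 01101111000111
Gen 7 (rule 161): 00010110010010
Gen 8 (rule 129): 11000000000000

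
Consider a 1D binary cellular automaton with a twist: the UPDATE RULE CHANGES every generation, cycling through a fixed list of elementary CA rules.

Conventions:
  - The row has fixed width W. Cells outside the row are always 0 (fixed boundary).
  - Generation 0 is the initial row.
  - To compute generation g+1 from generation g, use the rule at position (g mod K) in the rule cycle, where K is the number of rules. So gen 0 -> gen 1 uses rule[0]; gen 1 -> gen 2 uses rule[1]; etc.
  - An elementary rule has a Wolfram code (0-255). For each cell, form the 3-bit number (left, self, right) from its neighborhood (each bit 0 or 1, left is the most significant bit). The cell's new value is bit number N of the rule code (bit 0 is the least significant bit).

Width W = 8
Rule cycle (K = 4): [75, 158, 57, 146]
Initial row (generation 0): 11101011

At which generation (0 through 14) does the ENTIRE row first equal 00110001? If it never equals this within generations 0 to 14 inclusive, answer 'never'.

Gen 0: 11101011
Gen 1 (rule 75): 10100011
Gen 2 (rule 158): 10110110
Gen 3 (rule 57): 01101101
Gen 4 (rule 146): 10000000
Gen 5 (rule 75): 00111111
Gen 6 (rule 158): 01111110
Gen 7 (rule 57): 01000001
Gen 8 (rule 146): 10100010
Gen 9 (rule 75): 00001100
Gen 10 (rule 158): 00011010
Gen 11 (rule 57): 11010101
Gen 12 (rule 146): 00000000
Gen 13 (rule 75): 11111111
Gen 14 (rule 158): 11111110

Answer: never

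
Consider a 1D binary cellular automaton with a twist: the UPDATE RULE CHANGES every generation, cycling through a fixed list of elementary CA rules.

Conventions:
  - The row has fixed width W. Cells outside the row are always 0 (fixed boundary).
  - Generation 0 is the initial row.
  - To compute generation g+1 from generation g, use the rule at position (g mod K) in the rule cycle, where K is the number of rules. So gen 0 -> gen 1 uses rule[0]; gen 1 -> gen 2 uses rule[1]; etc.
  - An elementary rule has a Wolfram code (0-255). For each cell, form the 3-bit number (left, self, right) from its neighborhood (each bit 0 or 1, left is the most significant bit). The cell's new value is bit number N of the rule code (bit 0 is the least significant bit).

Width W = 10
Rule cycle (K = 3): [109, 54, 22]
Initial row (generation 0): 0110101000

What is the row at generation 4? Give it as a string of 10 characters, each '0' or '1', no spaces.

Answer: 1101101010

Derivation:
Gen 0: 0110101000
Gen 1 (rule 109): 0111111011
Gen 2 (rule 54): 1000000100
Gen 3 (rule 22): 1100001110
Gen 4 (rule 109): 1101101010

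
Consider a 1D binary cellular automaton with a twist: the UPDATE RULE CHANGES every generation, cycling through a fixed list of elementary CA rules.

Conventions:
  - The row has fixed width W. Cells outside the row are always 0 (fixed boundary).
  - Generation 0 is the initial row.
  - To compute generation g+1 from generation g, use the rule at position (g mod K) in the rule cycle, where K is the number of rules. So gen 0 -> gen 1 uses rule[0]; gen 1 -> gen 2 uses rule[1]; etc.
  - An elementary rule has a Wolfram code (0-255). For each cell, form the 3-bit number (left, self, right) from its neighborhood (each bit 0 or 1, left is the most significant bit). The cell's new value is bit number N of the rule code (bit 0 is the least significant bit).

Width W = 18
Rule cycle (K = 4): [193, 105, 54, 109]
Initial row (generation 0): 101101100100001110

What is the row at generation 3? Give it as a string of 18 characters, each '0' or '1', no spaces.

Gen 0: 101101100100001110
Gen 1 (rule 193): 000100100001100110
Gen 2 (rule 105): 110000001101100110
Gen 3 (rule 54): 001000010010011001

Answer: 001000010010011001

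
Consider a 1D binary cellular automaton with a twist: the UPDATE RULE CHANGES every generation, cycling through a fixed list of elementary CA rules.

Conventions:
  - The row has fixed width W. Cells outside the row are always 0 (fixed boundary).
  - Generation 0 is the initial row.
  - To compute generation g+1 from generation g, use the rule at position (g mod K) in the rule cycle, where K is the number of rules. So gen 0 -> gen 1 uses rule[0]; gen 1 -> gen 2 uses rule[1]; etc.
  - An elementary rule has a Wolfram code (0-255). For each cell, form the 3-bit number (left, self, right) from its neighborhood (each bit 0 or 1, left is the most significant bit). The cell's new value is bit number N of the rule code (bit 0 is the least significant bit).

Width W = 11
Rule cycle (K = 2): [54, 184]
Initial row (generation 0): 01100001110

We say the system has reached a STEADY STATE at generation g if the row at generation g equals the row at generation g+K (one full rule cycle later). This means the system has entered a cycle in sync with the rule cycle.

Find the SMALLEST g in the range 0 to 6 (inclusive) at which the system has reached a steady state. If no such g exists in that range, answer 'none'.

Answer: none

Derivation:
Gen 0: 01100001110
Gen 1 (rule 54): 10010010001
Gen 2 (rule 184): 01001001000
Gen 3 (rule 54): 11111111100
Gen 4 (rule 184): 11111111010
Gen 5 (rule 54): 00000000111
Gen 6 (rule 184): 00000000110
Gen 7 (rule 54): 00000001001
Gen 8 (rule 184): 00000000100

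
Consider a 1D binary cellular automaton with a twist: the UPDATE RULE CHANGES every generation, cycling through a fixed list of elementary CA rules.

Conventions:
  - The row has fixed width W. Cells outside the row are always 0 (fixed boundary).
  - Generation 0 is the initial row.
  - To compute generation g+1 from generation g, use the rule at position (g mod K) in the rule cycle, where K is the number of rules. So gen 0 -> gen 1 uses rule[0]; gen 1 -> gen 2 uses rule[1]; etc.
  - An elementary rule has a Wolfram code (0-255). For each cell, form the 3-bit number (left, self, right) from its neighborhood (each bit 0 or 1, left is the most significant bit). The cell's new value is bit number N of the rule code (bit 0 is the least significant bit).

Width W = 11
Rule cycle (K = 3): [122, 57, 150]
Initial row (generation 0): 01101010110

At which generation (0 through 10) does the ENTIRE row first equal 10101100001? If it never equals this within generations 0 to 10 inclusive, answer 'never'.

Gen 0: 01101010110
Gen 1 (rule 122): 11110101111
Gen 2 (rule 57): 10001011000
Gen 3 (rule 150): 11011000100
Gen 4 (rule 122): 11111101010
Gen 5 (rule 57): 10000010101
Gen 6 (rule 150): 11000110101
Gen 7 (rule 122): 11101111010
Gen 8 (rule 57): 10011000101
Gen 9 (rule 150): 11100101101
Gen 10 (rule 122): 10111011110

Answer: never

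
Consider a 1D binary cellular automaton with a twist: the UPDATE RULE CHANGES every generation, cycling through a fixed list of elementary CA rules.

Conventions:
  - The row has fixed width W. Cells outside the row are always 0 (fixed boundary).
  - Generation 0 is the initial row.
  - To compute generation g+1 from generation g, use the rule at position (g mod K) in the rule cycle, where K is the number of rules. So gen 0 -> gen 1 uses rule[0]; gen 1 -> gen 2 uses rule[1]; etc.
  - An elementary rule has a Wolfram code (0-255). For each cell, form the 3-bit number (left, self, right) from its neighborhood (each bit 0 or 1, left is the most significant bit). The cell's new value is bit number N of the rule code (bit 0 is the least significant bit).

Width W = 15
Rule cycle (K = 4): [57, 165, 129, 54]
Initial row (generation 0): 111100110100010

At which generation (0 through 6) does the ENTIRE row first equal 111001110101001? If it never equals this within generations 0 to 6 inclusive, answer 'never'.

Gen 0: 111100110100010
Gen 1 (rule 57): 100010101011001
Gen 2 (rule 165): 101011111100001
Gen 3 (rule 129): 000001111001100
Gen 4 (rule 54): 000010000110010
Gen 5 (rule 57): 111001110101001
Gen 6 (rule 165): 010000101111001

Answer: 5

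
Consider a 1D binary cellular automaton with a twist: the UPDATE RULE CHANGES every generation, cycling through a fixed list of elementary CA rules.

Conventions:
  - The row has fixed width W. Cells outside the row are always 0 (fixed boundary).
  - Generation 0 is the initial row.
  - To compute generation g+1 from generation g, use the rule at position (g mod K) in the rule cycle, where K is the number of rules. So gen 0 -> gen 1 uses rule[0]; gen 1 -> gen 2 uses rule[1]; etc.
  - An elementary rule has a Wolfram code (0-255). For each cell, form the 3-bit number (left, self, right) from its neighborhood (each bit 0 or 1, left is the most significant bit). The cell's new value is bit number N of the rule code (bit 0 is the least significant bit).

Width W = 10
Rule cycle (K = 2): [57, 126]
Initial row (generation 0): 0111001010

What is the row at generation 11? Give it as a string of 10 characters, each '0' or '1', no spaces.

Answer: 1011000000

Derivation:
Gen 0: 0111001010
Gen 1 (rule 57): 0100100101
Gen 2 (rule 126): 1111111111
Gen 3 (rule 57): 1000000000
Gen 4 (rule 126): 1100000000
Gen 5 (rule 57): 1011111111
Gen 6 (rule 126): 1110000001
Gen 7 (rule 57): 1001111100
Gen 8 (rule 126): 1111000110
Gen 9 (rule 57): 1000110101
Gen 10 (rule 126): 1101111111
Gen 11 (rule 57): 1011000000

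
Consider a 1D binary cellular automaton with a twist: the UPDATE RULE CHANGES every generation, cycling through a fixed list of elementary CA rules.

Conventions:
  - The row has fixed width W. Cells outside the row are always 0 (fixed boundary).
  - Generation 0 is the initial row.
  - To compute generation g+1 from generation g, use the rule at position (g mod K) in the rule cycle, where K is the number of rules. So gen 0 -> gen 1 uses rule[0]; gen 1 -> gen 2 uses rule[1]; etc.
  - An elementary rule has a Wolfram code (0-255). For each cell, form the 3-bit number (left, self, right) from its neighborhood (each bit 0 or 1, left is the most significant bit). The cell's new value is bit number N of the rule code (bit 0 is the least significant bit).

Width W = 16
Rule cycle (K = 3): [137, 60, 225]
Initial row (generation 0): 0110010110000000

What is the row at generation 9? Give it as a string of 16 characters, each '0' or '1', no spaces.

Answer: 1100100010000111

Derivation:
Gen 0: 0110010110000000
Gen 1 (rule 137): 0100000100111111
Gen 2 (rule 60): 0110000110100000
Gen 3 (rule 225): 0010110011001111
Gen 4 (rule 137): 1000100010001110
Gen 5 (rule 60): 1100110011001001
Gen 6 (rule 225): 0100010001000000
Gen 7 (rule 137): 0001000100011111
Gen 8 (rule 60): 0001100110010000
Gen 9 (rule 225): 1100100010000111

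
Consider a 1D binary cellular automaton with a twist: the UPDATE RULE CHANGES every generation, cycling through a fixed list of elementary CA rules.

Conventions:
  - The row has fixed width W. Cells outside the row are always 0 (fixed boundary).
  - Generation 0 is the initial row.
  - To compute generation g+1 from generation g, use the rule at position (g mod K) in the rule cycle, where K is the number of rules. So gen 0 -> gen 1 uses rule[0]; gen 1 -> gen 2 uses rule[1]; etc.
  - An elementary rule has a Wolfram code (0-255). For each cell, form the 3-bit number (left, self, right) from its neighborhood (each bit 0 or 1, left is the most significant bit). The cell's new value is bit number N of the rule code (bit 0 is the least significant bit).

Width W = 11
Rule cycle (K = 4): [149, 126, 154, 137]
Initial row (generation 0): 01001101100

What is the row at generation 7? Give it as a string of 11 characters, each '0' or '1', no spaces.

Gen 0: 01001101100
Gen 1 (rule 149): 01100000011
Gen 2 (rule 126): 11110000111
Gen 3 (rule 154): 11101001110
Gen 4 (rule 137): 11000001100
Gen 5 (rule 149): 00111100011
Gen 6 (rule 126): 01100110111
Gen 7 (rule 154): 11011100110

Answer: 11011100110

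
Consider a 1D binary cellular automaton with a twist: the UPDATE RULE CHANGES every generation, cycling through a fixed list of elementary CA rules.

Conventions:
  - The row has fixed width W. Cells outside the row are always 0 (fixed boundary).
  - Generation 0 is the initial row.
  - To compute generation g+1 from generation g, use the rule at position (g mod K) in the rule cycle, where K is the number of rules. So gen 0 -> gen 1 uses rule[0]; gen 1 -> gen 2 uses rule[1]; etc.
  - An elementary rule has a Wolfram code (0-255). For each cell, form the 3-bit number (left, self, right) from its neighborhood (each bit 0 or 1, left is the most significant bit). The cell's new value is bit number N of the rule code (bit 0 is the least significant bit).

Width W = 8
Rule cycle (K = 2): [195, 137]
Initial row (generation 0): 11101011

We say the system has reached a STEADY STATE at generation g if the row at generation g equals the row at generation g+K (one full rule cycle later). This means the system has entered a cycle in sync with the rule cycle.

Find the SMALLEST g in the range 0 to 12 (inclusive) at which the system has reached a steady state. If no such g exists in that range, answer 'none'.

Gen 0: 11101011
Gen 1 (rule 195): 01100001
Gen 2 (rule 137): 01001100
Gen 3 (rule 195): 10010101
Gen 4 (rule 137): 00000000
Gen 5 (rule 195): 11111111
Gen 6 (rule 137): 11111110
Gen 7 (rule 195): 01111110
Gen 8 (rule 137): 01111100
Gen 9 (rule 195): 10111101
Gen 10 (rule 137): 00111000
Gen 11 (rule 195): 11011011
Gen 12 (rule 137): 10010010
Gen 13 (rule 195): 00100100
Gen 14 (rule 137): 10000001

Answer: none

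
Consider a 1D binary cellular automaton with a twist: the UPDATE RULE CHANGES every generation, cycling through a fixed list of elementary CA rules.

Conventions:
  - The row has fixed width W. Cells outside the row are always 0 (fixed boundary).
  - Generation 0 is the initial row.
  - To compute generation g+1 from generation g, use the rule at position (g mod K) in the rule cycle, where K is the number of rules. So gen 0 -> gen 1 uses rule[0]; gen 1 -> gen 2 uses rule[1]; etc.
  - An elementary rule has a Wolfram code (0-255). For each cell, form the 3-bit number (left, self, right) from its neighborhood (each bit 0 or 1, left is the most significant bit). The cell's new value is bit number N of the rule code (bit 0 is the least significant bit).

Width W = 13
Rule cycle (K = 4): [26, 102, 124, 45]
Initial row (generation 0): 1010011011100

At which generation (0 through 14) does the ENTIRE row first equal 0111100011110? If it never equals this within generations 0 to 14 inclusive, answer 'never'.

Gen 0: 1010011011100
Gen 1 (rule 26): 0001110010010
Gen 2 (rule 102): 0010010110110
Gen 3 (rule 124): 0011011111111
Gen 4 (rule 45): 1010110000000
Gen 5 (rule 26): 0000101000000
Gen 6 (rule 102): 0001111000000
Gen 7 (rule 124): 0001001100000
Gen 8 (rule 45): 1101001001111
Gen 9 (rule 26): 1000110111000
Gen 10 (rule 102): 1001011001000
Gen 11 (rule 124): 1101111101100
Gen 12 (rule 45): 1011000011001
Gen 13 (rule 26): 0010100110110
Gen 14 (rule 102): 0111101011010

Answer: never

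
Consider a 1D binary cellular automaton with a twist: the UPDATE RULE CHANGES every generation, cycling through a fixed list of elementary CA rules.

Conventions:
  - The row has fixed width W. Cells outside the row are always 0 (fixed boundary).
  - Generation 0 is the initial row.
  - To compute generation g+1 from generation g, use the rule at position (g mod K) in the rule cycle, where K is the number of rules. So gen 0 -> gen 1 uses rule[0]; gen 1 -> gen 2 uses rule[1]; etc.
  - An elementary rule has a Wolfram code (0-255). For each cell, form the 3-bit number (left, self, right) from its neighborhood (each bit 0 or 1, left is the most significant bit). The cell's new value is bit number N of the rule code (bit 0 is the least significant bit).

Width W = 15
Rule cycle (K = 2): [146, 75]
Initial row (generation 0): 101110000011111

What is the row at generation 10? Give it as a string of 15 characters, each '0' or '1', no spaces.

Gen 0: 101110000011111
Gen 1 (rule 146): 000101000101110
Gen 2 (rule 75): 111000011001010
Gen 3 (rule 146): 010100100110001
Gen 4 (rule 75): 100001001110110
Gen 5 (rule 146): 010010110100001
Gen 6 (rule 75): 100100110001110
Gen 7 (rule 146): 011011001010101
Gen 8 (rule 75): 111011010000000
Gen 9 (rule 146): 010000001000000
Gen 10 (rule 75): 100111110011111

Answer: 100111110011111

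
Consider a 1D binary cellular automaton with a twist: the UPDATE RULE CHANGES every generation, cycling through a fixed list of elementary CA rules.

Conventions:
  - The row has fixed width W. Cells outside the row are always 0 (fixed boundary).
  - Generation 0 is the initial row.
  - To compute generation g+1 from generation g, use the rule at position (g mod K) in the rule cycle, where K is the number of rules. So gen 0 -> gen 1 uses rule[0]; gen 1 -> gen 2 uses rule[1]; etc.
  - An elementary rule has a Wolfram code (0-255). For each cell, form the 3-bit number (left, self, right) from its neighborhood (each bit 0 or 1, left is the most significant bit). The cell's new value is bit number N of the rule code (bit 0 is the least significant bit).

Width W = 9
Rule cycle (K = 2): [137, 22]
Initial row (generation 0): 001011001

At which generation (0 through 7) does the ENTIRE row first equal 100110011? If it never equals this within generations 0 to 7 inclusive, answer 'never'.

Gen 0: 001011001
Gen 1 (rule 137): 100010000
Gen 2 (rule 22): 110111000
Gen 3 (rule 137): 100110011
Gen 4 (rule 22): 111001100
Gen 5 (rule 137): 110001001
Gen 6 (rule 22): 001011111
Gen 7 (rule 137): 100011110

Answer: 3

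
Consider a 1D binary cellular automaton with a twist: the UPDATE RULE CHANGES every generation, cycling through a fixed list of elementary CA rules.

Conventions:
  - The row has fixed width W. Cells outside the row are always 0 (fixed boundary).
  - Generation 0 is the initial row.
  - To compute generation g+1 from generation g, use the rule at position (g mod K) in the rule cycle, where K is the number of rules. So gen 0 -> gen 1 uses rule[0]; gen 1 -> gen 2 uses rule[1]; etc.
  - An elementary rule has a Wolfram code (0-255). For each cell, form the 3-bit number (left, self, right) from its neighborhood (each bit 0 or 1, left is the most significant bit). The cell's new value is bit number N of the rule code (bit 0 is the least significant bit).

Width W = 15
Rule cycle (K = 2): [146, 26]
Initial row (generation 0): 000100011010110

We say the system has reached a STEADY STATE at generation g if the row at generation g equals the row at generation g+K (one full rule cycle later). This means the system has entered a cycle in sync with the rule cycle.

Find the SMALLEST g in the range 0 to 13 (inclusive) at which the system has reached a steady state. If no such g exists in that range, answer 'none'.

Gen 0: 000100011010110
Gen 1 (rule 146): 001010100000001
Gen 2 (rule 26): 010000010000010
Gen 3 (rule 146): 101000101000101
Gen 4 (rule 26): 000101000101000
Gen 5 (rule 146): 001000101000100
Gen 6 (rule 26): 010101000101010
Gen 7 (rule 146): 100000101000001
Gen 8 (rule 26): 010001000100010
Gen 9 (rule 146): 101010101010101
Gen 10 (rule 26): 000000000000000
Gen 11 (rule 146): 000000000000000
Gen 12 (rule 26): 000000000000000
Gen 13 (rule 146): 000000000000000
Gen 14 (rule 26): 000000000000000
Gen 15 (rule 146): 000000000000000

Answer: 10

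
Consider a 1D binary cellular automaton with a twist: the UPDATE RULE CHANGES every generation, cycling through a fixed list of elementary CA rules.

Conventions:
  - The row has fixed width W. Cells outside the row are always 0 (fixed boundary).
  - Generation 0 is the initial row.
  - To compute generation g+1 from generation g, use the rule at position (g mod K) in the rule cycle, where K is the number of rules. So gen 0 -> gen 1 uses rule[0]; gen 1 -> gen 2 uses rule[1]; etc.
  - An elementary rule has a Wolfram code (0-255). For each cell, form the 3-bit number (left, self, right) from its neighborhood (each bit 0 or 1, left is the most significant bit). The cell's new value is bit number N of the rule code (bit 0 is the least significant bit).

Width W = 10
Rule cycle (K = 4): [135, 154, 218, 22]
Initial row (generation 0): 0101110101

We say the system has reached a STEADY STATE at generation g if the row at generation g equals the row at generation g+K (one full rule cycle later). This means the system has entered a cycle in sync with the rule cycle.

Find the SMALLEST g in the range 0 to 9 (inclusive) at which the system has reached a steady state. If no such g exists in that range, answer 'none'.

Answer: 7

Derivation:
Gen 0: 0101110101
Gen 1 (rule 135): 1100100101
Gen 2 (rule 154): 1011011000
Gen 3 (rule 218): 0011011100
Gen 4 (rule 22): 0100000010
Gen 5 (rule 135): 1101111110
Gen 6 (rule 154): 1001111101
Gen 7 (rule 218): 0111111100
Gen 8 (rule 22): 1000000010
Gen 9 (rule 135): 1011111110
Gen 10 (rule 154): 0011111101
Gen 11 (rule 218): 0111111100
Gen 12 (rule 22): 1000000010
Gen 13 (rule 135): 1011111110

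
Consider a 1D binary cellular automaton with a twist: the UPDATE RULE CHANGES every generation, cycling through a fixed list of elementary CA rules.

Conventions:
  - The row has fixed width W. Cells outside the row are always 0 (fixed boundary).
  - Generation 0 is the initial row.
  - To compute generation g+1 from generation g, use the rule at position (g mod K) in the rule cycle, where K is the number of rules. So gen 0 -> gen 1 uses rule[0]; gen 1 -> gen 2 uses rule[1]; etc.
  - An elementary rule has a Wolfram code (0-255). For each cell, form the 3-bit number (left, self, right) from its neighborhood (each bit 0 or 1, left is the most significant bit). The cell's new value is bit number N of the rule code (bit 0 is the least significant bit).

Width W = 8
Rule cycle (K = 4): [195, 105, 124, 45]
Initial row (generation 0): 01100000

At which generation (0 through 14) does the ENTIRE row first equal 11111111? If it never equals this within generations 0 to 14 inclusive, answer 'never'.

Gen 0: 01100000
Gen 1 (rule 195): 10101111
Gen 2 (rule 105): 01011001
Gen 3 (rule 124): 01111101
Gen 4 (rule 45): 01000011
Gen 5 (rule 195): 10011101
Gen 6 (rule 105): 00010110
Gen 7 (rule 124): 00011111
Gen 8 (rule 45): 11010000
Gen 9 (rule 195): 01000111
Gen 10 (rule 105): 00010101
Gen 11 (rule 124): 00011111
Gen 12 (rule 45): 11010000
Gen 13 (rule 195): 01000111
Gen 14 (rule 105): 00010101

Answer: never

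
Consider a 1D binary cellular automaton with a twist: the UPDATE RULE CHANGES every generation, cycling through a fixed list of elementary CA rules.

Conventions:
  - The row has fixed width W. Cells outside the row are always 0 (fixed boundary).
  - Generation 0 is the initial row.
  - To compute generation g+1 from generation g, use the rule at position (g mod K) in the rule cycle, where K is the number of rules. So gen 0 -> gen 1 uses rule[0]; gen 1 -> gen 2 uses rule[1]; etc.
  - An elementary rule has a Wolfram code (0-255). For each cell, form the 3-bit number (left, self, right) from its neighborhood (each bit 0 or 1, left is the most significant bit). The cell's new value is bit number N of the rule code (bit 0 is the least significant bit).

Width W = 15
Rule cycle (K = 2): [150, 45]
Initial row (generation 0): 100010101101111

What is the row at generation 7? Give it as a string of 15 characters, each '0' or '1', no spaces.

Gen 0: 100010101101111
Gen 1 (rule 150): 110110100000110
Gen 2 (rule 45): 101101101110100
Gen 3 (rule 150): 100000000100110
Gen 4 (rule 45): 101111110100100
Gen 5 (rule 150): 100111100111110
Gen 6 (rule 45): 100100000100000
Gen 7 (rule 150): 111110001110000

Answer: 111110001110000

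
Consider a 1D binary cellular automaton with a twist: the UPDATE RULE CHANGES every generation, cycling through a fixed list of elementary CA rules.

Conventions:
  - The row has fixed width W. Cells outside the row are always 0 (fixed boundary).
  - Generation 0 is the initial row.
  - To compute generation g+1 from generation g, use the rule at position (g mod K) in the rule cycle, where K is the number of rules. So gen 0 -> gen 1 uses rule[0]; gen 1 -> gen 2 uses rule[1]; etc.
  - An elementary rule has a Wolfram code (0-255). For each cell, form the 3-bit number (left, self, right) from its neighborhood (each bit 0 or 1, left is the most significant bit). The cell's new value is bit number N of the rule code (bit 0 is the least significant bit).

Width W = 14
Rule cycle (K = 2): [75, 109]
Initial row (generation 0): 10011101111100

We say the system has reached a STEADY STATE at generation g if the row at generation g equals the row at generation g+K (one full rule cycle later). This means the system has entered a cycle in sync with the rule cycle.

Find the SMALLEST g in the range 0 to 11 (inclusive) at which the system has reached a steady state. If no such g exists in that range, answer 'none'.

Gen 0: 10011101111100
Gen 1 (rule 75): 00110101000101
Gen 2 (rule 109): 10111111010111
Gen 3 (rule 75): 00100001000101
Gen 4 (rule 109): 10101101010111
Gen 5 (rule 75): 00001100000101
Gen 6 (rule 109): 11101101110111
Gen 7 (rule 75): 10101101010101
Gen 8 (rule 109): 11111111111111
Gen 9 (rule 75): 10000000000001
Gen 10 (rule 109): 10111111111101
Gen 11 (rule 75): 00100000000100
Gen 12 (rule 109): 10101111110101
Gen 13 (rule 75): 00001000010000

Answer: none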